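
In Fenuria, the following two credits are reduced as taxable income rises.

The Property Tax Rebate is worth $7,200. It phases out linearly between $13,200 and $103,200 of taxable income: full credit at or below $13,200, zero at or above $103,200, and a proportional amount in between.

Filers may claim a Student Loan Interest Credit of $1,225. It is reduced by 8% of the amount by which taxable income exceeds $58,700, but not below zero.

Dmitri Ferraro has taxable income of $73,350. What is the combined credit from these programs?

Property Tax Rebate: $73,350 is $60,150 into a $90,000 phase-out range, leaving 29,850/90,000 of the credit: $7,200 × 29,850/90,000 = $2,388.
Student Loan Interest Credit: 8% of the $14,650 excess over $58,700 is $1,172; credit = $1,225 − $1,172 = $53.
Total: $2,388 + $53 = $2,441.

$2,441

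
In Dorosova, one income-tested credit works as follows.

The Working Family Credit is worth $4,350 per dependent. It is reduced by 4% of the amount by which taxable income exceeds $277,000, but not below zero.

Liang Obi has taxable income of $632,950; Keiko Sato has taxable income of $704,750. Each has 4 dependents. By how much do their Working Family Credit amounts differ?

$2,872

Liang ($632,950): Working Family Credit: base = 4 × $4,350 = $17,400. 4% of the $355,950 excess over $277,000 is $14,238; credit = $17,400 − $14,238 = $3,162.
Keiko ($704,750): Working Family Credit: base = 4 × $4,350 = $17,400. 4% of the $427,750 excess over $277,000 is $17,110; credit = $17,400 − $17,110 = $290.
Difference: |$3,162 − $290| = $2,872.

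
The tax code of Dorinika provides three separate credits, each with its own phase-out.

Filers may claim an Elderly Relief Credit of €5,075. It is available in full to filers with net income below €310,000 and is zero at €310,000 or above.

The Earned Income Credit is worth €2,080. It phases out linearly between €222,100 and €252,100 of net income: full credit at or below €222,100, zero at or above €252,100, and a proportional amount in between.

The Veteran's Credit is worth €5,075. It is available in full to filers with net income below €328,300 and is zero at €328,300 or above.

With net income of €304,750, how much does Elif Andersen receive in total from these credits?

Elderly Relief Credit: €304,750 is below the €310,000 cutoff, so the full €5,075 applies.
Earned Income Credit: €304,750 is at or above €252,100, so the credit is €0.
Veteran's Credit: €304,750 is below the €328,300 cutoff, so the full €5,075 applies.
Total: €5,075 + €0 + €5,075 = €10,150.

€10,150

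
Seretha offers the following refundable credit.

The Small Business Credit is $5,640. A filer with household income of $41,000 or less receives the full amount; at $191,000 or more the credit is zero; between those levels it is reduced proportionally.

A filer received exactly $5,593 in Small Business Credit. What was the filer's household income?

$42,250

$5,593 is 5,593/5,640 of the full $5,640, so 47/5,640 of the $150,000 range has been used: income = $41,000 + $150,000 × 47/5,640 = $42,250.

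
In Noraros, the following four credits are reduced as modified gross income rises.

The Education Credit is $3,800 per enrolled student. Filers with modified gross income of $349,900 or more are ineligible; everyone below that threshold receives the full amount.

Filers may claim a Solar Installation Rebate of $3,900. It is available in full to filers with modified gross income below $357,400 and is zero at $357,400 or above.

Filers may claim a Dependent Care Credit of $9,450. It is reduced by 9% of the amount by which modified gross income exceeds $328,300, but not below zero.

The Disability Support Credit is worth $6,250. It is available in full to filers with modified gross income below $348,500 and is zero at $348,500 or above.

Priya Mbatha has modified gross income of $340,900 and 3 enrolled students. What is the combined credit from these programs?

$29,866

Education Credit: base = 3 × $3,800 = $11,400. $340,900 is below the $349,900 cutoff, so the full $11,400 applies.
Solar Installation Rebate: $340,900 is below the $357,400 cutoff, so the full $3,900 applies.
Dependent Care Credit: 9% of the $12,600 excess over $328,300 is $1,134; credit = $9,450 − $1,134 = $8,316.
Disability Support Credit: $340,900 is below the $348,500 cutoff, so the full $6,250 applies.
Total: $11,400 + $3,900 + $8,316 + $6,250 = $29,866.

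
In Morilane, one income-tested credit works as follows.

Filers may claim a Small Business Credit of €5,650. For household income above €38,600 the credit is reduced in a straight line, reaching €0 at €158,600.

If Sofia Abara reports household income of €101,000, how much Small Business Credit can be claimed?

€2,712

Small Business Credit: €101,000 is €62,400 into a €120,000 phase-out range, leaving 57,600/120,000 of the credit: €5,650 × 57,600/120,000 = €2,712.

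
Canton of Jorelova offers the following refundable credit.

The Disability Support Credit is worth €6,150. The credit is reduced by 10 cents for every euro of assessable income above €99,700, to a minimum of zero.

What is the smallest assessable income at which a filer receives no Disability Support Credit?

The credit falls by 10% of each euro above €99,700, so it reaches zero when the excess is €6,150 / 10% = €61,500: income = €99,700 + €61,500 = €161,200.

€161,200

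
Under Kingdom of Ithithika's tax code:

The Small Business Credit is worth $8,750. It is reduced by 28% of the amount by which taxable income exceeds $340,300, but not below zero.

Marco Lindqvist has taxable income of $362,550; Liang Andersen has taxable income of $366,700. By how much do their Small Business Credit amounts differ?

$1,162

Marco ($362,550): Small Business Credit: 28% of the $22,250 excess over $340,300 is $6,230; credit = $8,750 − $6,230 = $2,520.
Liang ($366,700): Small Business Credit: 28% of the $26,400 excess over $340,300 is $7,392; credit = $8,750 − $7,392 = $1,358.
Difference: |$2,520 − $1,358| = $1,162.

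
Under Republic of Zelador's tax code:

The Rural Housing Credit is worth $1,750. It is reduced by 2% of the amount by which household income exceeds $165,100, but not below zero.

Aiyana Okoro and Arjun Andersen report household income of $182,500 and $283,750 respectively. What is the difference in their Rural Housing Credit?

Aiyana ($182,500): Rural Housing Credit: 2% of the $17,400 excess over $165,100 is $348; credit = $1,750 − $348 = $1,402.
Arjun ($283,750): Rural Housing Credit: 2% of the $118,650 excess over $165,100 is $2,373 ≥ base, so the credit is $0.
Difference: |$1,402 − $0| = $1,402.

$1,402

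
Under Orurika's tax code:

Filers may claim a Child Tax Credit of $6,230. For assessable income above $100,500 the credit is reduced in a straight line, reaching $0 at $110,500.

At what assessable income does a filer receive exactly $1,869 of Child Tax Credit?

$1,869 is 1,869/6,230 of the full $6,230, so 4,361/6,230 of the $10,000 range has been used: income = $100,500 + $10,000 × 4,361/6,230 = $107,500.

$107,500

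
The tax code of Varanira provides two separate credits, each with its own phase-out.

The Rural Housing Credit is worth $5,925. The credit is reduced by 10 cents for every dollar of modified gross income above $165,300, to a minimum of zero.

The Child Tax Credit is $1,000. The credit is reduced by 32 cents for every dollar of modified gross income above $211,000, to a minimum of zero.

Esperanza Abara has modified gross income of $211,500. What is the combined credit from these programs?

Rural Housing Credit: 10% of the $46,200 excess over $165,300 is $4,620; credit = $5,925 − $4,620 = $1,305.
Child Tax Credit: 32% of the $500 excess over $211,000 is $160; credit = $1,000 − $160 = $840.
Total: $1,305 + $840 = $2,145.

$2,145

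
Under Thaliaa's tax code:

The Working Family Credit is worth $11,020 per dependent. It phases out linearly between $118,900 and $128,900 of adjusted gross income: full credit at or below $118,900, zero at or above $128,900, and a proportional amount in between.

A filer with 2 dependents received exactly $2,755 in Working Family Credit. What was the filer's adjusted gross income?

Full credit = 2 × $11,020 = $22,040.
$2,755 is 2,755/22,040 of the full $22,040, so 19,285/22,040 of the $10,000 range has been used: income = $118,900 + $10,000 × 19,285/22,040 = $127,650.

$127,650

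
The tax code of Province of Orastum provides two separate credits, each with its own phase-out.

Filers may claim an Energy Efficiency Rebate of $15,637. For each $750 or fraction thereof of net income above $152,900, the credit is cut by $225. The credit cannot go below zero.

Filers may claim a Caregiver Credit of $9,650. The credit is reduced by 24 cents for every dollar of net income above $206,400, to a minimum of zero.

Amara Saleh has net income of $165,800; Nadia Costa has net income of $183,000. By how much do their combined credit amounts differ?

$5,175

Amara ($165,800): Energy Efficiency Rebate: income exceeds $152,900 by $12,900, which is 18 full-or-partial $750 increments; reduction = 18 × $225 = $4,050, leaving $11,587. Caregiver Credit: $165,800 is at or below the $206,400 threshold, so the full $9,650 applies. total $11,587 + $9,650 = $21,237
Nadia ($183,000): Energy Efficiency Rebate: income exceeds $152,900 by $30,100, which is 41 full-or-partial $750 increments; reduction = 41 × $225 = $9,225, leaving $6,412. Caregiver Credit: $183,000 is at or below the $206,400 threshold, so the full $9,650 applies. total $6,412 + $9,650 = $16,062
Difference: |$21,237 − $16,062| = $5,175.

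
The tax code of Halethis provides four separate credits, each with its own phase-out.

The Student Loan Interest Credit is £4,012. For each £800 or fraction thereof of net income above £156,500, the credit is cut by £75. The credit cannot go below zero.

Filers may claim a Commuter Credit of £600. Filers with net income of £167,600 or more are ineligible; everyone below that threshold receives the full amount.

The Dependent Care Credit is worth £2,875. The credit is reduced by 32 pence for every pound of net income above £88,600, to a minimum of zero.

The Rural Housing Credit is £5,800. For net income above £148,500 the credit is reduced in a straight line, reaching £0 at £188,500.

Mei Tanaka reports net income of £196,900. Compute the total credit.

Student Loan Interest Credit: income exceeds £156,500 by £40,400, which is 51 full-or-partial £800 increments; reduction = 51 × £75 = £3,825, leaving £187.
Commuter Credit: £196,900 meets or exceeds the £167,600 cutoff, so the credit is £0.
Dependent Care Credit: 32% of the £108,300 excess over £88,600 is £34,656 ≥ base, so the credit is £0.
Rural Housing Credit: £196,900 is at or above £188,500, so the credit is £0.
Total: £187 + £0 + £0 + £0 = £187.

£187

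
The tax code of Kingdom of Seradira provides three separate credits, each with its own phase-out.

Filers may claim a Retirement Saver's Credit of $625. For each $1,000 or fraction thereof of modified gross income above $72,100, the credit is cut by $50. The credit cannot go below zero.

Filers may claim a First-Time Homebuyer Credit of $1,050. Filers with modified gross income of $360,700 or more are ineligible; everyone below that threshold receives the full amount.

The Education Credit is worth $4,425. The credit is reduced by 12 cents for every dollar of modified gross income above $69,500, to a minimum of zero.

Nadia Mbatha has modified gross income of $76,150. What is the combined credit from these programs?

$5,052

Retirement Saver's Credit: income exceeds $72,100 by $4,050, which is 5 full-or-partial $1,000 increments; reduction = 5 × $50 = $250, leaving $375.
First-Time Homebuyer Credit: $76,150 is below the $360,700 cutoff, so the full $1,050 applies.
Education Credit: 12% of the $6,650 excess over $69,500 is $798; credit = $4,425 − $798 = $3,627.
Total: $375 + $1,050 + $3,627 = $5,052.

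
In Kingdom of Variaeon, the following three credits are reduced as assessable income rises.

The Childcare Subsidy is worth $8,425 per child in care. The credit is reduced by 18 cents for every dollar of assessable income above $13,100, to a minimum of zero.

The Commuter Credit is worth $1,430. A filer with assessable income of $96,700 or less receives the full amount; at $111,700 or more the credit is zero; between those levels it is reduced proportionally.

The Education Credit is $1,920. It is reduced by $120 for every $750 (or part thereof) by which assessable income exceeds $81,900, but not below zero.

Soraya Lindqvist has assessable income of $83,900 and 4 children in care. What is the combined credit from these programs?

$23,946

Childcare Subsidy: base = 4 × $8,425 = $33,700. 18% of the $70,800 excess over $13,100 is $12,744; credit = $33,700 − $12,744 = $20,956.
Commuter Credit: $83,900 is at or below the $96,700 threshold, so the full $1,430 applies.
Education Credit: income exceeds $81,900 by $2,000, which is 3 full-or-partial $750 increments; reduction = 3 × $120 = $360, leaving $1,560.
Total: $20,956 + $1,430 + $1,560 = $23,946.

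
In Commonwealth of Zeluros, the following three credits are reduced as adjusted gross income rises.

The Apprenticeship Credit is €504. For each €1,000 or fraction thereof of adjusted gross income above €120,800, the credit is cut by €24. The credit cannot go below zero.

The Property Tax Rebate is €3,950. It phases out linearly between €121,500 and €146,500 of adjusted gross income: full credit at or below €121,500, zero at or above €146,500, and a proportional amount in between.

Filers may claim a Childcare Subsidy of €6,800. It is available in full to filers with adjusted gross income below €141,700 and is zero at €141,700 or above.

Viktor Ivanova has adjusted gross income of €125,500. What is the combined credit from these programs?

€10,502

Apprenticeship Credit: income exceeds €120,800 by €4,700, which is 5 full-or-partial €1,000 increments; reduction = 5 × €24 = €120, leaving €384.
Property Tax Rebate: €125,500 is €4,000 into a €25,000 phase-out range, leaving 21,000/25,000 of the credit: €3,950 × 21,000/25,000 = €3,318.
Childcare Subsidy: €125,500 is below the €141,700 cutoff, so the full €6,800 applies.
Total: €384 + €3,318 + €6,800 = €10,502.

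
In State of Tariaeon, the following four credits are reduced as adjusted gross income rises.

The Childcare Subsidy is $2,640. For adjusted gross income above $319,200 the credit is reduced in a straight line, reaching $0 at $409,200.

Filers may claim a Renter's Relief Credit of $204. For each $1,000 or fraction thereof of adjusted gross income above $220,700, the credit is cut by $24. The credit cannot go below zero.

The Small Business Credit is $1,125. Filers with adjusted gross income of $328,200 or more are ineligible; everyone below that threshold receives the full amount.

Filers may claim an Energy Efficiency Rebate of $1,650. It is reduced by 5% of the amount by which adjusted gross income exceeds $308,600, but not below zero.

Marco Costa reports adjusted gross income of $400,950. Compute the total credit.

$242

Childcare Subsidy: $400,950 is $81,750 into a $90,000 phase-out range, leaving 8,250/90,000 of the credit: $2,640 × 8,250/90,000 = $242.
Renter's Relief Credit: income exceeds $220,700 by $180,250 → 181 increments × $24 = $4,344 ≥ base, so the credit is $0.
Small Business Credit: $400,950 meets or exceeds the $328,200 cutoff, so the credit is $0.
Energy Efficiency Rebate: 5% of the $92,350 excess over $308,600 is $4,617.50 ≥ base, so the credit is $0.
Total: $242 + $0 + $0 + $0 = $242.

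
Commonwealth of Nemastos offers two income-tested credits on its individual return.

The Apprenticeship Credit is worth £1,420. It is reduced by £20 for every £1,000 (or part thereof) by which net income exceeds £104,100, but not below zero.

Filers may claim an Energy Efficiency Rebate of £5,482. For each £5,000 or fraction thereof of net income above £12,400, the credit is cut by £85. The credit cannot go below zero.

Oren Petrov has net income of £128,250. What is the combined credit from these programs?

£4,362

Apprenticeship Credit: income exceeds £104,100 by £24,150, which is 25 full-or-partial £1,000 increments; reduction = 25 × £20 = £500, leaving £920.
Energy Efficiency Rebate: income exceeds £12,400 by £115,850, which is 24 full-or-partial £5,000 increments; reduction = 24 × £85 = £2,040, leaving £3,442.
Total: £920 + £3,442 = £4,362.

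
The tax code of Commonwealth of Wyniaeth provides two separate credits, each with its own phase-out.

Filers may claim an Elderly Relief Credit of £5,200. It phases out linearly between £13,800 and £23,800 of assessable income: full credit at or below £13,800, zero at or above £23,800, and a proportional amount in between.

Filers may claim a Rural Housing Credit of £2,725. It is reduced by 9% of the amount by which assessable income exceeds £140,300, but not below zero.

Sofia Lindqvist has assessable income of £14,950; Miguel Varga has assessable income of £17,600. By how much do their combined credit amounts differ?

£1,378

Sofia (£14,950): Elderly Relief Credit: £14,950 is £1,150 into a £10,000 phase-out range, leaving 8,850/10,000 of the credit: £5,200 × 8,850/10,000 = £4,602. Rural Housing Credit: £14,950 is at or below the £140,300 threshold, so the full £2,725 applies. total £4,602 + £2,725 = £7,327
Miguel (£17,600): Elderly Relief Credit: £17,600 is £3,800 into a £10,000 phase-out range, leaving 6,200/10,000 of the credit: £5,200 × 6,200/10,000 = £3,224. Rural Housing Credit: £17,600 is at or below the £140,300 threshold, so the full £2,725 applies. total £3,224 + £2,725 = £5,949
Difference: |£7,327 − £5,949| = £1,378.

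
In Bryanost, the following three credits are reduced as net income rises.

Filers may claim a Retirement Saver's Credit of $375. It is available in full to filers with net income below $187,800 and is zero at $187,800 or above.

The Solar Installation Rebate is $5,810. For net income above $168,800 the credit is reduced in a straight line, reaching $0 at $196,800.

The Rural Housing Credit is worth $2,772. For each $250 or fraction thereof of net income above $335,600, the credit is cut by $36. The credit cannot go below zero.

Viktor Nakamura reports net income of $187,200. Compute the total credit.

$5,139

Retirement Saver's Credit: $187,200 is below the $187,800 cutoff, so the full $375 applies.
Solar Installation Rebate: $187,200 is $18,400 into a $28,000 phase-out range, leaving 9,600/28,000 of the credit: $5,810 × 9,600/28,000 = $1,992.
Rural Housing Credit: $187,200 is at or below the $335,600 threshold, so the full $2,772 applies.
Total: $375 + $1,992 + $2,772 = $5,139.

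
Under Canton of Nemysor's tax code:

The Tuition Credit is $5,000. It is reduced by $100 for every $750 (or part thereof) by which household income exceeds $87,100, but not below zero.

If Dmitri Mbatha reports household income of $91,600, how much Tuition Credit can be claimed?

$4,400

Tuition Credit: income exceeds $87,100 by $4,500, which is 6 full-or-partial $750 increments; reduction = 6 × $100 = $600, leaving $4,400.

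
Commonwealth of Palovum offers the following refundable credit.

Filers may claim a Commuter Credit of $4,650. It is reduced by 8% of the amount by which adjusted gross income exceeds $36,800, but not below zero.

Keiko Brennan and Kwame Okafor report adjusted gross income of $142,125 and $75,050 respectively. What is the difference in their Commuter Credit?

$1,590

Keiko ($142,125): Commuter Credit: 8% of the $105,325 excess over $36,800 is $8,426 ≥ base, so the credit is $0.
Kwame ($75,050): Commuter Credit: 8% of the $38,250 excess over $36,800 is $3,060; credit = $4,650 − $3,060 = $1,590.
Difference: |$0 − $1,590| = $1,590.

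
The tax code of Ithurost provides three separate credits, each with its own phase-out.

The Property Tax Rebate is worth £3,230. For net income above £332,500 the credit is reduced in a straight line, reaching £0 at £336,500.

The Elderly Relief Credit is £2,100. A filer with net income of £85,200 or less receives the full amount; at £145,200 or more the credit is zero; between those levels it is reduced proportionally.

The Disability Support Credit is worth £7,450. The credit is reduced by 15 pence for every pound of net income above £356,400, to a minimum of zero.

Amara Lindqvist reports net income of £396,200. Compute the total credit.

£1,480

Property Tax Rebate: £396,200 is at or above £336,500, so the credit is £0.
Elderly Relief Credit: £396,200 is at or above £145,200, so the credit is £0.
Disability Support Credit: 15% of the £39,800 excess over £356,400 is £5,970; credit = £7,450 − £5,970 = £1,480.
Total: £0 + £0 + £1,480 = £1,480.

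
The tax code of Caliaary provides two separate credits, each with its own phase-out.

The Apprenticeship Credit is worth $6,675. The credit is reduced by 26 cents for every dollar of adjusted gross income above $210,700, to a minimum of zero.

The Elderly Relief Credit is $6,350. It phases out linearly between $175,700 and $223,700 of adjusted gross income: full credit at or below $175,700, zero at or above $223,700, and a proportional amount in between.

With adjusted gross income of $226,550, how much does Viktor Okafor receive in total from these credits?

$2,554

Apprenticeship Credit: 26% of the $15,850 excess over $210,700 is $4,121; credit = $6,675 − $4,121 = $2,554.
Elderly Relief Credit: $226,550 is at or above $223,700, so the credit is $0.
Total: $2,554 + $0 = $2,554.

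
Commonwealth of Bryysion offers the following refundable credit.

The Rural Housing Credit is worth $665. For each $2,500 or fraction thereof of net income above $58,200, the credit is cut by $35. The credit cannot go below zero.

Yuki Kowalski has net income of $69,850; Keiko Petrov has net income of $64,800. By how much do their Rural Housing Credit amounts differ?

Yuki ($69,850): Rural Housing Credit: income exceeds $58,200 by $11,650, which is 5 full-or-partial $2,500 increments; reduction = 5 × $35 = $175, leaving $490.
Keiko ($64,800): Rural Housing Credit: income exceeds $58,200 by $6,600, which is 3 full-or-partial $2,500 increments; reduction = 3 × $35 = $105, leaving $560.
Difference: |$490 − $560| = $70.

$70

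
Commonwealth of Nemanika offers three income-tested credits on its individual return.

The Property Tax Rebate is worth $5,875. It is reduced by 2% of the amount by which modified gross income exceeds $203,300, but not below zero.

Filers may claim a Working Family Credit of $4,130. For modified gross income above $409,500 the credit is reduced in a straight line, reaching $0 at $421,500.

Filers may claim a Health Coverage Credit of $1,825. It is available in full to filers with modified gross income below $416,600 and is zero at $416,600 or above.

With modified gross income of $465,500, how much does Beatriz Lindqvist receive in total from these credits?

Property Tax Rebate: 2% of the $262,200 excess over $203,300 is $5,244; credit = $5,875 − $5,244 = $631.
Working Family Credit: $465,500 is at or above $421,500, so the credit is $0.
Health Coverage Credit: $465,500 meets or exceeds the $416,600 cutoff, so the credit is $0.
Total: $631 + $0 + $0 = $631.

$631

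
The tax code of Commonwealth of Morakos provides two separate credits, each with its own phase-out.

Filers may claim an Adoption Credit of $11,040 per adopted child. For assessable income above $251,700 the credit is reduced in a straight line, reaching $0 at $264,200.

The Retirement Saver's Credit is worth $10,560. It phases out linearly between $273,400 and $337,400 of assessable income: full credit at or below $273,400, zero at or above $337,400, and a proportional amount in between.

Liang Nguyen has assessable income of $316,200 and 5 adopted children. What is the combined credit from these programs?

$3,498

Adoption Credit: base = 5 × $11,040 = $55,200. $316,200 is at or above $264,200, so the credit is $0.
Retirement Saver's Credit: $316,200 is $42,800 into a $64,000 phase-out range, leaving 21,200/64,000 of the credit: $10,560 × 21,200/64,000 = $3,498.
Total: $0 + $3,498 = $3,498.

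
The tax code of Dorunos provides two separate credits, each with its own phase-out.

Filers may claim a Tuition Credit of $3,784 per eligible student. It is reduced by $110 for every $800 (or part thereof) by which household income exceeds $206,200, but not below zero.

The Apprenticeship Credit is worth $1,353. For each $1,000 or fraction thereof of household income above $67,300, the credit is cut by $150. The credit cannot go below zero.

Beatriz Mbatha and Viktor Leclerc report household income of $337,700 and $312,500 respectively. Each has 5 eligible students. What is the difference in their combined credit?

Beatriz ($337,700): Tuition Credit: base = 5 × $3,784 = $18,920. income exceeds $206,200 by $131,500, which is 165 full-or-partial $800 increments; reduction = 165 × $110 = $18,150, leaving $770. Apprenticeship Credit: income exceeds $67,300 by $270,400 → 271 increments × $150 = $40,650 ≥ base, so the credit is $0. total $770 + $0 = $770
Viktor ($312,500): Tuition Credit: base = 5 × $3,784 = $18,920. income exceeds $206,200 by $106,300, which is 133 full-or-partial $800 increments; reduction = 133 × $110 = $14,630, leaving $4,290. Apprenticeship Credit: income exceeds $67,300 by $245,200 → 246 increments × $150 = $36,900 ≥ base, so the credit is $0. total $4,290 + $0 = $4,290
Difference: |$770 − $4,290| = $3,520.

$3,520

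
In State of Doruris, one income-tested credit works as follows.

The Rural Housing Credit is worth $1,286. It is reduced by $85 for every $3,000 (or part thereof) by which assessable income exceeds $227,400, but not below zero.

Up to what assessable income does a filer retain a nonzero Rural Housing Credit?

$272,400

After 15 increments the reduction is 15 × $85 = $1,275, leaving $11; one more increment wipes it out. Increment 15 ends at excess 15 × $3,000 = $45,000, so the highest qualifying income is $227,400 + $45,000 = $272,400.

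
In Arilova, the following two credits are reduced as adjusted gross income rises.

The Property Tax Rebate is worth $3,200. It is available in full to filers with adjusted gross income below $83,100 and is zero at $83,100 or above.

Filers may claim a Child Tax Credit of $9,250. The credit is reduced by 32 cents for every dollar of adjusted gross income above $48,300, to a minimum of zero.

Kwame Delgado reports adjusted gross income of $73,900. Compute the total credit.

Property Tax Rebate: $73,900 is below the $83,100 cutoff, so the full $3,200 applies.
Child Tax Credit: 32% of the $25,600 excess over $48,300 is $8,192; credit = $9,250 − $8,192 = $1,058.
Total: $3,200 + $1,058 = $4,258.

$4,258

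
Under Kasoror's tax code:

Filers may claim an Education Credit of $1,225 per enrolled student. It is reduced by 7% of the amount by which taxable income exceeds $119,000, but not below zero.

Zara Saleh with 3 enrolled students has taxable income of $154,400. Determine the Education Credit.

Education Credit: base = 3 × $1,225 = $3,675. 7% of the $35,400 excess over $119,000 is $2,478; credit = $3,675 − $2,478 = $1,197.

$1,197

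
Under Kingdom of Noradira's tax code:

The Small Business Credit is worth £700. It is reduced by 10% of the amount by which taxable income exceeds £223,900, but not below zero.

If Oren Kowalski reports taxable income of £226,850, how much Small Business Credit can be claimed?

Small Business Credit: 10% of the £2,950 excess over £223,900 is £295; credit = £700 − £295 = £405.

£405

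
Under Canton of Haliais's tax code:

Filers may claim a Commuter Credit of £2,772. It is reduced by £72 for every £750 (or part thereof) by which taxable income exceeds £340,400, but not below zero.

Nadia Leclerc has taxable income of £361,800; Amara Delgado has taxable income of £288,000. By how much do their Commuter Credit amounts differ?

Nadia (£361,800): Commuter Credit: income exceeds £340,400 by £21,400, which is 29 full-or-partial £750 increments; reduction = 29 × £72 = £2,088, leaving £684.
Amara (£288,000): Commuter Credit: £288,000 is at or below the £340,400 threshold, so the full £2,772 applies.
Difference: |£684 − £2,772| = £2,088.

£2,088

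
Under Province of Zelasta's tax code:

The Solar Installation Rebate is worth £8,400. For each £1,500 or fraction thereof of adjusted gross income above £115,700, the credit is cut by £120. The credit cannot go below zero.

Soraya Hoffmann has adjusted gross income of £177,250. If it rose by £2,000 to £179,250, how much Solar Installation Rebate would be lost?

£120

At £177,250 — income exceeds £115,700 by £61,550, which is 42 full-or-partial £1,500 increments; reduction = 42 × £120 = £5,040, leaving £3,360.
At £179,250 — income exceeds £115,700 by £63,550, which is 43 full-or-partial £1,500 increments; reduction = 43 × £120 = £5,160, leaving £3,240.
Lost: £3,360 − £3,240 = £120.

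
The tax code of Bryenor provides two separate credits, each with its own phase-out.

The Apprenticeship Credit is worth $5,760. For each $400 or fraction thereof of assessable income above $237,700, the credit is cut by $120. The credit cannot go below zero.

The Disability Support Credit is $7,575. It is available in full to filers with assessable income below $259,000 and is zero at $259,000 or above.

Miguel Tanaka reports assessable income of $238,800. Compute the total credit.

Apprenticeship Credit: income exceeds $237,700 by $1,100, which is 3 full-or-partial $400 increments; reduction = 3 × $120 = $360, leaving $5,400.
Disability Support Credit: $238,800 is below the $259,000 cutoff, so the full $7,575 applies.
Total: $5,400 + $7,575 = $12,975.

$12,975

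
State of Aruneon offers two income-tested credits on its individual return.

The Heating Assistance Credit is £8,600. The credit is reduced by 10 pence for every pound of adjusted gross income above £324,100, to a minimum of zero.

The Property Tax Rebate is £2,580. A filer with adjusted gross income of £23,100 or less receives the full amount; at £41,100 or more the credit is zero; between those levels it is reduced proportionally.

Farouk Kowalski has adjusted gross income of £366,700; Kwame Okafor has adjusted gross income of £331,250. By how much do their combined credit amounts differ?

£3,545

Farouk (£366,700): Heating Assistance Credit: 10% of the £42,600 excess over £324,100 is £4,260; credit = £8,600 − £4,260 = £4,340. Property Tax Rebate: £366,700 is at or above £41,100, so the credit is £0. total £4,340 + £0 = £4,340
Kwame (£331,250): Heating Assistance Credit: 10% of the £7,150 excess over £324,100 is £715; credit = £8,600 − £715 = £7,885. Property Tax Rebate: £331,250 is at or above £41,100, so the credit is £0. total £7,885 + £0 = £7,885
Difference: |£4,340 − £7,885| = £3,545.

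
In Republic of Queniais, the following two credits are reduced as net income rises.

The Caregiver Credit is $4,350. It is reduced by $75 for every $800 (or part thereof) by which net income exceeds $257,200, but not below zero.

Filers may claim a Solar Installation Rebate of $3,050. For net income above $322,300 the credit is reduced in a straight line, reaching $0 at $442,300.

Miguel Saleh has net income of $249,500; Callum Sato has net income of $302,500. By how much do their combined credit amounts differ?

Miguel ($249,500): Caregiver Credit: $249,500 is at or below the $257,200 threshold, so the full $4,350 applies. Solar Installation Rebate: $249,500 is at or below the $322,300 threshold, so the full $3,050 applies. total $4,350 + $3,050 = $7,400
Callum ($302,500): Caregiver Credit: income exceeds $257,200 by $45,300, which is 57 full-or-partial $800 increments; reduction = 57 × $75 = $4,275, leaving $75. Solar Installation Rebate: $302,500 is at or below the $322,300 threshold, so the full $3,050 applies. total $75 + $3,050 = $3,125
Difference: |$7,400 − $3,125| = $4,275.

$4,275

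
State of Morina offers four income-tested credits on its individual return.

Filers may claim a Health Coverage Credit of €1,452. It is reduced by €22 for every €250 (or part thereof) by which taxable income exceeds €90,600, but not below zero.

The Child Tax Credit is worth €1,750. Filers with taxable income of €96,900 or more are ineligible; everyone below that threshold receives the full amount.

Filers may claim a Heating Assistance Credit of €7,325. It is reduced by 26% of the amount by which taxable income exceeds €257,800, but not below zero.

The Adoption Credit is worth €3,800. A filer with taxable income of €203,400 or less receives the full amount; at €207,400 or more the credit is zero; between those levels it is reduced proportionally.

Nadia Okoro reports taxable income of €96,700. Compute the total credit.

€13,777

Health Coverage Credit: income exceeds €90,600 by €6,100, which is 25 full-or-partial €250 increments; reduction = 25 × €22 = €550, leaving €902.
Child Tax Credit: €96,700 is below the €96,900 cutoff, so the full €1,750 applies.
Heating Assistance Credit: €96,700 is at or below the €257,800 threshold, so the full €7,325 applies.
Adoption Credit: €96,700 is at or below the €203,400 threshold, so the full €3,800 applies.
Total: €902 + €1,750 + €7,325 + €3,800 = €13,777.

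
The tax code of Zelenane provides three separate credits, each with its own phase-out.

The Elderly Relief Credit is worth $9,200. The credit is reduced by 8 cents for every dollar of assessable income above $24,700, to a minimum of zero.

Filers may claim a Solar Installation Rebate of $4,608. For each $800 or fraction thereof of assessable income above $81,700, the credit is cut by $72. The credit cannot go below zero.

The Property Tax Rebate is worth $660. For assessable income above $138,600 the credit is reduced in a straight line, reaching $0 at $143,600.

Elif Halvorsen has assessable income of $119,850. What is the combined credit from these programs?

$3,400

Elderly Relief Credit: 8% of the $95,150 excess over $24,700 is $7,612; credit = $9,200 − $7,612 = $1,588.
Solar Installation Rebate: income exceeds $81,700 by $38,150, which is 48 full-or-partial $800 increments; reduction = 48 × $72 = $3,456, leaving $1,152.
Property Tax Rebate: $119,850 is at or below the $138,600 threshold, so the full $660 applies.
Total: $1,588 + $1,152 + $660 = $3,400.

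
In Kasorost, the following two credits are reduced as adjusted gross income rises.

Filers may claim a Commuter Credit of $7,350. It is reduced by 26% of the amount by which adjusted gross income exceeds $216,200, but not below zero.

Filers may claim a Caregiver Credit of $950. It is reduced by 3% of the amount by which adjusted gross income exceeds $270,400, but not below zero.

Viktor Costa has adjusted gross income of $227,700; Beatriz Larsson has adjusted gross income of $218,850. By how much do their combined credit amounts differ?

$2,301

Viktor ($227,700): Commuter Credit: 26% of the $11,500 excess over $216,200 is $2,990; credit = $7,350 − $2,990 = $4,360. Caregiver Credit: $227,700 is at or below the $270,400 threshold, so the full $950 applies. total $4,360 + $950 = $5,310
Beatriz ($218,850): Commuter Credit: 26% of the $2,650 excess over $216,200 is $689; credit = $7,350 − $689 = $6,661. Caregiver Credit: $218,850 is at or below the $270,400 threshold, so the full $950 applies. total $6,661 + $950 = $7,611
Difference: |$5,310 − $7,611| = $2,301.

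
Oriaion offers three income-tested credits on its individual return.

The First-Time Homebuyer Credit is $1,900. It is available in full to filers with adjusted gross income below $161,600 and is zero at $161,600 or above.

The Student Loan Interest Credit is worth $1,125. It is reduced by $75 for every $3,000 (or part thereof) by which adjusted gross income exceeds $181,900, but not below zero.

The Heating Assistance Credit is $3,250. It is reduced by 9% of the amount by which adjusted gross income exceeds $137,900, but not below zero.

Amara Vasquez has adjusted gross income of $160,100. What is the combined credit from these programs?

First-Time Homebuyer Credit: $160,100 is below the $161,600 cutoff, so the full $1,900 applies.
Student Loan Interest Credit: $160,100 is at or below the $181,900 threshold, so the full $1,125 applies.
Heating Assistance Credit: 9% of the $22,200 excess over $137,900 is $1,998; credit = $3,250 − $1,998 = $1,252.
Total: $1,900 + $1,125 + $1,252 = $4,277.

$4,277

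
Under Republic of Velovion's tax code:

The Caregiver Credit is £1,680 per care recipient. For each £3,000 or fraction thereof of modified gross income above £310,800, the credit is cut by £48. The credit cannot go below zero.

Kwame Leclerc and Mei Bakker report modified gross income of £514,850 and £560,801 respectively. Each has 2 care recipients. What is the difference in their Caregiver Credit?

£48

Kwame (£514,850): Caregiver Credit: base = 2 × £1,680 = £3,360. income exceeds £310,800 by £204,050, which is 69 full-or-partial £3,000 increments; reduction = 69 × £48 = £3,312, leaving £48.
Mei (£560,801): Caregiver Credit: base = 2 × £1,680 = £3,360. income exceeds £310,800 by £250,001 → 84 increments × £48 = £4,032 ≥ base, so the credit is £0.
Difference: |£48 − £0| = £48.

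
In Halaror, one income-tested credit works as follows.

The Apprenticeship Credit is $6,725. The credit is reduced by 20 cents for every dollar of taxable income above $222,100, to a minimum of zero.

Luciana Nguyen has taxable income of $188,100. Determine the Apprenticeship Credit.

$6,725

Apprenticeship Credit: $188,100 is at or below the $222,100 threshold, so the full $6,725 applies.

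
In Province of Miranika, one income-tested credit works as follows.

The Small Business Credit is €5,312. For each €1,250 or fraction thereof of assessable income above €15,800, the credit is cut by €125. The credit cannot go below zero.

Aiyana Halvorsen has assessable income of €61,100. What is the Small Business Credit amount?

Small Business Credit: income exceeds €15,800 by €45,300, which is 37 full-or-partial €1,250 increments; reduction = 37 × €125 = €4,625, leaving €687.

€687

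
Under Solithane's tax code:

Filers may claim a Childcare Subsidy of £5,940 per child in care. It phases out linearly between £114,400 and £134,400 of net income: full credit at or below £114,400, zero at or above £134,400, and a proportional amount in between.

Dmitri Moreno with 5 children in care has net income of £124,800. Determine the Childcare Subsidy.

£14,256

Childcare Subsidy: base = 5 × £5,940 = £29,700. £124,800 is £10,400 into a £20,000 phase-out range, leaving 9,600/20,000 of the credit: £29,700 × 9,600/20,000 = £14,256.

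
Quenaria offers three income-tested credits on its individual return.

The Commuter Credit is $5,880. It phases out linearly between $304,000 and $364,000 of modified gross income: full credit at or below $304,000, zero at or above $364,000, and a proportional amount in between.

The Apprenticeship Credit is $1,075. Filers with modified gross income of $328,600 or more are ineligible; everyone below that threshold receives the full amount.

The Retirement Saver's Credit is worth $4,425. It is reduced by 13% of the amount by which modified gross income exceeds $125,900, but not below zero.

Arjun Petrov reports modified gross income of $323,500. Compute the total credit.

Commuter Credit: $323,500 is $19,500 into a $60,000 phase-out range, leaving 40,500/60,000 of the credit: $5,880 × 40,500/60,000 = $3,969.
Apprenticeship Credit: $323,500 is below the $328,600 cutoff, so the full $1,075 applies.
Retirement Saver's Credit: 13% of the $197,600 excess over $125,900 is $25,688 ≥ base, so the credit is $0.
Total: $3,969 + $1,075 + $0 = $5,044.

$5,044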